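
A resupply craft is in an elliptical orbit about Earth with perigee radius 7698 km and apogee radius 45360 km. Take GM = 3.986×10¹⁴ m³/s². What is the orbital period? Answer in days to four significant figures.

T ≈ 0.4977 days

Semi-major axis a = (r_p + r_a)/2 = (7698.0 + 45360)/2 = 26529 km = 2.653×10⁷ m.
By Kepler's third law T = 2π√(a³/μ) = 2π × 6.844×10³ = 4.300×10⁴ s.
= 0.4977 days.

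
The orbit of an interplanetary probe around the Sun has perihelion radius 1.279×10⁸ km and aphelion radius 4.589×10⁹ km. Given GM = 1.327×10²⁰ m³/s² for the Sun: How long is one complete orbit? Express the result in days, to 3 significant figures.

T ≈ 22900 days

Semi-major axis a = (r_p + r_a)/2 = (1.2790×10⁸ + 4.5890×10⁹)/2 = 2.3584×10⁹ km = 2.358×10¹² m.
By Kepler's third law T = 2π√(a³/μ) = 2π × 3.144×10⁸ = 1.976×10⁹ s.
= 22860 days.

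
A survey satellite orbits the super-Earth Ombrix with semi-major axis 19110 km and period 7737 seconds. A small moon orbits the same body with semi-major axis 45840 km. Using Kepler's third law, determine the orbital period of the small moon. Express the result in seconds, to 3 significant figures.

Kepler's third law: T² ∝ a³, so T₂ = T₁ (a₂/a₁)^(3/2).
a₂/a₁ = 2.399, (a₂/a₁)^(3/2) = 3.715.
T₂ = 7737 × 3.715 = 28740 seconds.

T₂ ≈ 28700 seconds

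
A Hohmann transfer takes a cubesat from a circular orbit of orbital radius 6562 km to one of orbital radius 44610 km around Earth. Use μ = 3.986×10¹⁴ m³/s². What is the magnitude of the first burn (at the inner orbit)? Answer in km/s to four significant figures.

Δv ≈ 2.497 km/s

r₁ = 6562 km = 6.562×10⁶ m.
r₂ = 44610 km = 4.461×10⁷ m.
Transfer ellipse a_t = (r₁ + r₂)/2 = 2.559×10⁷ m.
At r₁: circular v_c1 = √(μ/r₁) = 7794 m/s; transfer-perigee v_p = √[μ(2/r₁ − 1/a_t)] = 10290 m/s.
Δv₁ = v_p − v_c1 = 2497 m/s.
= 2.497 km/s.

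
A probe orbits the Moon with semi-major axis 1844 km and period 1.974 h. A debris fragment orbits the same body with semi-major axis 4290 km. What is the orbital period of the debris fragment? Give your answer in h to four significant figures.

T₂ ≈ 7.005 h

Kepler's third law: T² ∝ a³, so T₂ = T₁ (a₂/a₁)^(3/2).
a₂/a₁ = 2.326, (a₂/a₁)^(3/2) = 3.548.
T₂ = 1.974 × 3.548 = 7.005 h.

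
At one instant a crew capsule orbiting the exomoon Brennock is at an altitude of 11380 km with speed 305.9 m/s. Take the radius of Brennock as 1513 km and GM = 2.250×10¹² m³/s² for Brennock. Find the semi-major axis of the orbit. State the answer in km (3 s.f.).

r = 1513 + 11380 = 12893 km = 1.289×10⁷ m.
Specific orbital energy ε = v²/2 − μ/r = (305.9)²/2 − 2.250×10¹²/1.289×10⁷ = -1.277×10⁵ J/kg.
Since ε = −μ/(2a), a = −μ/(2ε) = 8.808×10⁶ m = 8807.9 km.

a ≈ 8810 km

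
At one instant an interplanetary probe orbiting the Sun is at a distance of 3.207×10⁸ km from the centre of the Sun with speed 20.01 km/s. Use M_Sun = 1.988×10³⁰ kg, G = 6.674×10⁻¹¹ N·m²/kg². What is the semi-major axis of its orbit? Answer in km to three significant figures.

a ≈ 3.11×10⁸ km

μ = GM = 6.674×10⁻¹¹ × 1.988×10³⁰ = 1.327×10²⁰ m³/s².
r = 3.207×10¹¹ m.
Specific orbital energy ε = v²/2 − μ/r = (20010)²/2 − 1.327×10²⁰/3.207×10¹¹ = -2.135×10⁸ J/kg.
Since ε = −μ/(2a), a = −μ/(2ε) = 3.107×10¹¹ m = 3.1070×10⁸ km.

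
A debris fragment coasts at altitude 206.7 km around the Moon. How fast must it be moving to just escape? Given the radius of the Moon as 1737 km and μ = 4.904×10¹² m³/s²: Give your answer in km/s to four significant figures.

v_esc ≈ 2.246 km/s

r = 1737 + 206.7 = 1943.7 km = 1.9437×10⁶ m.
Escape speed v_esc = √(2μ/r) = √(2 × 4.904×10¹² / 1.944×10⁶) = √(5.046×10⁶) = 2246 m/s.
= 2.246 km/s.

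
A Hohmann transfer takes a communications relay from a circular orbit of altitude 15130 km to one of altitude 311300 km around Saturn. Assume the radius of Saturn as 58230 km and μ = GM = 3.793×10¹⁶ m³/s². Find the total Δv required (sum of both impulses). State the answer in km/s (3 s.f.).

r₁ = 58230 + 15130 = 73360 km = 7.3360×10⁷ m.
r₂ = 58230 + 311300 = 369530 km = 3.6953×10⁸ m.
Transfer ellipse a_t = (r₁ + r₂)/2 = 2.214×10⁸ m.
At r₁: circular v_c1 = √(μ/r₁) = 22740 m/s; transfer-perikrone v_p = √[μ(2/r₁ − 1/a_t)] = 29370 m/s.
Δv₁ = v_p − v_c1 = 6635 m/s.
At r₂: circular v_c2 = √(μ/r₂) = 10130 m/s; transfer-apokrone v_a = √[μ(2/r₂ − 1/a_t)] = 5831 m/s.
Δv₂ = v_c2 − v_a = 4300 m/s.
Total Δv = Δv₁ + Δv₂ = 10930 m/s = 10.93 km/s.

Δv_total ≈ 10.9 km/s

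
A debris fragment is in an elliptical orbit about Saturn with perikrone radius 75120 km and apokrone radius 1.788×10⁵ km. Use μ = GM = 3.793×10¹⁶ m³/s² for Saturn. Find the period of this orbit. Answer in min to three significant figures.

Semi-major axis a = (r_p + r_a)/2 = (75120 + 1.7880×10⁵)/2 = 1.2696×10⁵ km = 1.270×10⁸ m.
By Kepler's third law T = 2π√(a³/μ) = 2π × 7.345×10³ = 4.615×10⁴ s.
= 769.2 min.

T ≈ 769 min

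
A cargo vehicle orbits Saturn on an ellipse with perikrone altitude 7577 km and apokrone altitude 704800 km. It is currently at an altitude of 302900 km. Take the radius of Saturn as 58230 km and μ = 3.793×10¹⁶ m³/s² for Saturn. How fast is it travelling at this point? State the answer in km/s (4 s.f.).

r_p = 58230 + 7577 = 65807 km = 6.5807×10⁷ m.
r_a = 58230 + 704800 = 763030 km = 7.6303×10⁸ m.
r = 58230 + 302900 = 3.6113×10⁵ km = 3.611×10⁸ m.
Semi-major axis a = (r_p + r_a)/2 = 4.1442×10⁵ km = 4.144×10⁸ m.
Vis-viva: v² = μ(2/r − 1/a) = 3.793×10¹⁶ × (5.538×10⁻⁹ − 2.413×10⁻⁹) = 1.185×10⁸ m²/s².
v = 10890 m/s = 10.89 km/s.

v ≈ 10.89 km/s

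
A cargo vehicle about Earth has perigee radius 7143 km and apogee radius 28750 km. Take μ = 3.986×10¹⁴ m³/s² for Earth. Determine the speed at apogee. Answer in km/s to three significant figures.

Semi-major axis a = (r_p + r_a)/2 = 17946 km = 1.795×10⁷ m.
Vis-viva: v² = μ(2/r − 1/a) = 3.986×10¹⁴ × (6.957×10⁻⁸ − 5.572×10⁻⁸) = 5.518×10⁶ m²/s².
v = 2349 m/s = 2.349 km/s.

v ≈ 2.35 km/s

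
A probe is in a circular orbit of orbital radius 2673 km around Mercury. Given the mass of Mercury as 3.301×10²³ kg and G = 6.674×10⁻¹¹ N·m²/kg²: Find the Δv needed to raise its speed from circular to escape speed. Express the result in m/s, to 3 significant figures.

μ = GM = 6.674×10⁻¹¹ × 3.301×10²³ = 2.203×10¹³ m³/s².
r = 2673 km = 2.673×10⁶ m.
Circular speed v_c = √(μ/r) = 2871 m/s.
Escape speed v_esc = √(2μ/r) = √2 × v_c = 4060 m/s.
Δv = v_esc − v_c = 1189 m/s.

Δv ≈ 1190 m/s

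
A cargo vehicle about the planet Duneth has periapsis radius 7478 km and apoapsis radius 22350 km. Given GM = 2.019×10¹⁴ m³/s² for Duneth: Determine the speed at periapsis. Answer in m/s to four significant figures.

Semi-major axis a = (r_p + r_a)/2 = 14914 km = 1.491×10⁷ m.
Vis-viva: v² = μ(2/r − 1/a) = 2.019×10¹⁴ × (2.675×10⁻⁷ − 6.705×10⁻⁸) = 4.046×10⁷ m²/s².
v = 6361 m/s.

v ≈ 6361 m/s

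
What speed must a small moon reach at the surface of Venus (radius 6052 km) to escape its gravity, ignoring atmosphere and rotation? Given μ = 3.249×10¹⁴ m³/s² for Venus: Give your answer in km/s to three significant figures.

v_esc ≈ 10.4 km/s

r = R = 6.052×10⁶ m.
Escape speed v_esc = √(2μ/r) = √(2 × 3.249×10¹⁴ / 6.052×10⁶) = √(1.074×10⁸) = 10360 m/s.
= 10.36 km/s.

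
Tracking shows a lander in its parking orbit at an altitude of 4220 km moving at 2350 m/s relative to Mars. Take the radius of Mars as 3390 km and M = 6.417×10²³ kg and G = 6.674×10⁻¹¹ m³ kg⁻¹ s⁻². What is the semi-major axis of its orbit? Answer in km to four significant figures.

μ = GM = 6.674×10⁻¹¹ × 6.417×10²³ = 4.283×10¹³ m³/s².
r = 3390 + 4220 = 7610.0 km = 7.610×10⁶ m.
Specific orbital energy ε = v²/2 − μ/r = (2350)²/2 − 4.283×10¹³/7.610×10⁶ = -2.866×10⁶ J/kg.
Since ε = −μ/(2a), a = −μ/(2ε) = 7.470×10⁶ m = 7470.3 km.

a ≈ 7470 km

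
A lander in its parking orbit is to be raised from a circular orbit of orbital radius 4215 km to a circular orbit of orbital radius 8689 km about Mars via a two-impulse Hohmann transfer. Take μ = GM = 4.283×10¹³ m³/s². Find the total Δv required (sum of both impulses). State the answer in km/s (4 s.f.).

Δv_total ≈ 0.9373 km/s

r₁ = 4215 km = 4.215×10⁶ m.
r₂ = 8689 km = 8.689×10⁶ m.
Transfer ellipse a_t = (r₁ + r₂)/2 = 6.452×10⁶ m.
At r₁: circular v_c1 = √(μ/r₁) = 3188 m/s; transfer-periapsis v_p = √[μ(2/r₁ − 1/a_t)] = 3699 m/s.
Δv₁ = v_p − v_c1 = 511.6 m/s.
At r₂: circular v_c2 = √(μ/r₂) = 2220 m/s; transfer-apoapsis v_a = √[μ(2/r₂ − 1/a_t)] = 1794 m/s.
Δv₂ = v_c2 − v_a = 425.7 m/s.
Total Δv = Δv₁ + Δv₂ = 937.3 m/s = 0.9373 km/s.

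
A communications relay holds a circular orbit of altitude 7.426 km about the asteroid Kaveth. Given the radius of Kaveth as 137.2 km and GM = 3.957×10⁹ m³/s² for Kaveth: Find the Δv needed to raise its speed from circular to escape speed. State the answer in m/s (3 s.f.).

Δv ≈ 68.5 m/s

r = 137.2 + 7.426 = 144.63 km = 1.4463×10⁵ m.
Circular speed v_c = √(μ/r) = 165.4 m/s.
Escape speed v_esc = √(2μ/r) = √2 × v_c = 233.9 m/s.
Δv = v_esc − v_c = 68.51 m/s.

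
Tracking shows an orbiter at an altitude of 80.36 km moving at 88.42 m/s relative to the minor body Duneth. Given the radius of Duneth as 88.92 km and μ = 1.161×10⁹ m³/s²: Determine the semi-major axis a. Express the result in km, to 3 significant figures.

a ≈ 197 km

r = 88.92 + 80.36 = 169.28 km = 1.693×10⁵ m.
Specific orbital energy ε = v²/2 − μ/r = (88.42)²/2 − 1.161×10⁹/1.693×10⁵ = -2.949×10³ J/kg.
Since ε = −μ/(2a), a = −μ/(2ε) = 1.968×10⁵ m = 196.82 km.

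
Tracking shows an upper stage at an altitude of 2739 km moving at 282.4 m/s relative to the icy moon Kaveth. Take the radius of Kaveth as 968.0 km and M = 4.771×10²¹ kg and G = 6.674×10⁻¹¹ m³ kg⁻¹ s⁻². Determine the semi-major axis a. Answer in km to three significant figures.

μ = GM = 6.674×10⁻¹¹ × 4.771×10²¹ = 3.184×10¹¹ m³/s².
r = 968.0 + 2739 = 3707.0 km = 3.707×10⁶ m.
Specific orbital energy ε = v²/2 − μ/r = (282.4)²/2 − 3.184×10¹¹/3.707×10⁶ = -4.602×10⁴ J/kg.
Since ε = −μ/(2a), a = −μ/(2ε) = 3.459×10⁶ m = 3459.5 km.

a ≈ 3460 km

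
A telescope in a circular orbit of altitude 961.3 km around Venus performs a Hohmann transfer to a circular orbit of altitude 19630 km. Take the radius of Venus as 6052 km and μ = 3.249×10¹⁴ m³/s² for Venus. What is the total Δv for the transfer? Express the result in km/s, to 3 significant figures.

Δv_total ≈ 2.95 km/s

r₁ = 6052 + 961.3 = 7013.3 km = 7.0133×10⁶ m.
r₂ = 6052 + 19630 = 25682 km = 2.5682×10⁷ m.
Transfer ellipse a_t = (r₁ + r₂)/2 = 1.635×10⁷ m.
At r₁: circular v_c1 = √(μ/r₁) = 6806 m/s; transfer-periapsis v_p = √[μ(2/r₁ − 1/a_t)] = 8531 m/s.
Δv₁ = v_p − v_c1 = 1725 m/s.
At r₂: circular v_c2 = √(μ/r₂) = 3557 m/s; transfer-apoapsis v_a = √[μ(2/r₂ − 1/a_t)] = 2330 m/s.
Δv₂ = v_c2 − v_a = 1227 m/s.
Total Δv = Δv₁ + Δv₂ = 2952 m/s = 2.952 km/s.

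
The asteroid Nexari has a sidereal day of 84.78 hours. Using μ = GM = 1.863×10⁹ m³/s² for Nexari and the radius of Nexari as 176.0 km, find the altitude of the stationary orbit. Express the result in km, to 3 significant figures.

h_sync ≈ 1460 km

T = 84.78 hours = 3.052×10⁵ s.
A synchronous orbit has period T, so by Kepler's third law a = (μT²/4π²)^(1/3).
μT²/4π² = 1.863×10⁹ × (3.052×10⁵)² / 39.48 = 4.396×10¹⁸ m³.
a = 1.638×10⁶ m = 1638.1 km.
Altitude h = a − R = 1638.1 − 176.0 = 1462.1 km.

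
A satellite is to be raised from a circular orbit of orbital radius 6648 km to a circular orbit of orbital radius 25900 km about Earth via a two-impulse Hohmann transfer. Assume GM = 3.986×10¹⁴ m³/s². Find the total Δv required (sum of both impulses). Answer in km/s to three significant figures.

Δv_total ≈ 3.44 km/s

r₁ = 6648 km = 6.648×10⁶ m.
r₂ = 25900 km = 2.590×10⁷ m.
Transfer ellipse a_t = (r₁ + r₂)/2 = 1.627×10⁷ m.
At r₁: circular v_c1 = √(μ/r₁) = 7743 m/s; transfer-perigee v_p = √[μ(2/r₁ − 1/a_t)] = 9768 m/s.
Δv₁ = v_p − v_c1 = 2025 m/s.
At r₂: circular v_c2 = √(μ/r₂) = 3923 m/s; transfer-apogee v_a = √[μ(2/r₂ − 1/a_t)] = 2507 m/s.
Δv₂ = v_c2 − v_a = 1416 m/s.
Total Δv = Δv₁ + Δv₂ = 3441 m/s = 3.441 km/s.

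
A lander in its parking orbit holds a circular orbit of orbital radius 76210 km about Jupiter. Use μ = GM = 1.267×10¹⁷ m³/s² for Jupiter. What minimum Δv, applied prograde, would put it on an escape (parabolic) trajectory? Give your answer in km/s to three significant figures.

Δv ≈ 16.9 km/s

r = 76210 km = 7.621×10⁷ m.
Circular speed v_c = √(μ/r) = 40770 m/s.
Escape speed v_esc = √(2μ/r) = √2 × v_c = 57660 m/s.
Δv = v_esc − v_c = 16890 m/s = 16.89 km/s.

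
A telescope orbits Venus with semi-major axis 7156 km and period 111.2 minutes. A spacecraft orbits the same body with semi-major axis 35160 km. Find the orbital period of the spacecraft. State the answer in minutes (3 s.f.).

T₂ ≈ 1210 minutes

Kepler's third law: T² ∝ a³, so T₂ = T₁ (a₂/a₁)^(3/2).
a₂/a₁ = 4.913, (a₂/a₁)^(3/2) = 10.89.
T₂ = 111.2 × 10.89 = 1211 minutes.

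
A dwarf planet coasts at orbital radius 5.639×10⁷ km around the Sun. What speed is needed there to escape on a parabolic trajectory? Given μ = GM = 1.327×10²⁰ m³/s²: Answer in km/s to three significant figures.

r = 5.639×10⁷ km = 5.639×10¹⁰ m.
Escape speed v_esc = √(2μ/r) = √(2 × 1.327×10²⁰ / 5.639×10¹⁰) = √(4.707×10⁹) = 68600 m/s.
= 68.60 km/s.

v_esc ≈ 68.6 km/s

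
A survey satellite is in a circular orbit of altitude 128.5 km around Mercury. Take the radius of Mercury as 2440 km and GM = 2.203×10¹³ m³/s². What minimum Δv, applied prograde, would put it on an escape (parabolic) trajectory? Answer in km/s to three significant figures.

r = 2440 + 128.5 = 2568.5 km = 2.5685×10⁶ m.
Circular speed v_c = √(μ/r) = 2929 m/s.
Escape speed v_esc = √(2μ/r) = √2 × v_c = 4142 m/s.
Δv = v_esc − v_c = 1213 m/s = 1.213 km/s.

Δv ≈ 1.21 km/s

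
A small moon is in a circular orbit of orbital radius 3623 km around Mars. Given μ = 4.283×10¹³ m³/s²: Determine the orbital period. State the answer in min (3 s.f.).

T ≈ 110 min

r = 3623 km = 3.623×10⁶ m.
Kepler's third law: T = 2π√(r³/μ) = 2π√((3.623×10⁶)³ / 4.283×10¹³).
r³/μ = 1.110×10⁶ s², so T = 2π × 1.054×10³ = 6.621×10³ s.
Converting: 6.621×10³ s ÷ 60.00 = 110.3 min.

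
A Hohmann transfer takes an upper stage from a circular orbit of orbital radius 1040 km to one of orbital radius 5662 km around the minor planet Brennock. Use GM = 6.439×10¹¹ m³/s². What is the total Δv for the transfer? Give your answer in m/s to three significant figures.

r₁ = 1040 km = 1.040×10⁶ m.
r₂ = 5662 km = 5.662×10⁶ m.
Transfer ellipse a_t = (r₁ + r₂)/2 = 3.351×10⁶ m.
At r₁: circular v_c1 = √(μ/r₁) = 786.9 m/s; transfer-periapsis v_p = √[μ(2/r₁ − 1/a_t)] = 1023 m/s.
Δv₁ = v_p − v_c1 = 235.9 m/s.
At r₂: circular v_c2 = √(μ/r₂) = 337.2 m/s; transfer-apoapsis v_a = √[μ(2/r₂ − 1/a_t)] = 187.9 m/s.
Δv₂ = v_c2 − v_a = 149.4 m/s.
Total Δv = Δv₁ + Δv₂ = 385.3 m/s.

Δv_total ≈ 385 m/s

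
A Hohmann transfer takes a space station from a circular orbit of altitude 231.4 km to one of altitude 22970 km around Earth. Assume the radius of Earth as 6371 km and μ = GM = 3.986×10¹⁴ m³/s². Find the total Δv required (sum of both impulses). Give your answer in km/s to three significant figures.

r₁ = 6371 + 231.4 = 6602.4 km = 6.6024×10⁶ m.
r₂ = 6371 + 22970 = 29341 km = 2.9341×10⁷ m.
Transfer ellipse a_t = (r₁ + r₂)/2 = 1.797×10⁷ m.
At r₁: circular v_c1 = √(μ/r₁) = 7770 m/s; transfer-perigee v_p = √[μ(2/r₁ − 1/a_t)] = 9928 m/s.
Δv₁ = v_p − v_c1 = 2158 m/s.
At r₂: circular v_c2 = √(μ/r₂) = 3686 m/s; transfer-apogee v_a = √[μ(2/r₂ − 1/a_t)] = 2234 m/s.
Δv₂ = v_c2 − v_a = 1452 m/s.
Total Δv = Δv₁ + Δv₂ = 3610 m/s = 3.610 km/s.

Δv_total ≈ 3.61 km/s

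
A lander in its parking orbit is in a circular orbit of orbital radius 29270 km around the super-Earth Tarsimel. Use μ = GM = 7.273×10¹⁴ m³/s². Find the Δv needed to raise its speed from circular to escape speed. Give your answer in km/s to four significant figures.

Δv ≈ 2.065 km/s

r = 29270 km = 2.927×10⁷ m.
Circular speed v_c = √(μ/r) = 4985 m/s.
Escape speed v_esc = √(2μ/r) = √2 × v_c = 7050 m/s.
Δv = v_esc − v_c = 2065 m/s = 2.065 km/s.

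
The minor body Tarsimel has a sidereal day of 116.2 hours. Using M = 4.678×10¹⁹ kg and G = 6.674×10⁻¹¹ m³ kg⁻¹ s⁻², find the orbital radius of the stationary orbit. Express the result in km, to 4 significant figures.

μ = GM = 6.674×10⁻¹¹ × 4.678×10¹⁹ = 3.122×10⁹ m³/s².
T = 116.2 hours = 4.183×10⁵ s.
A synchronous orbit has period T, so by Kepler's third law a = (μT²/4π²)^(1/3).
μT²/4π² = 3.122×10⁹ × (4.183×10⁵)² / 39.48 = 1.384×10¹⁹ m³.
a = 2.401×10⁶ m = 2400.9 km.

r_sync ≈ 2401 km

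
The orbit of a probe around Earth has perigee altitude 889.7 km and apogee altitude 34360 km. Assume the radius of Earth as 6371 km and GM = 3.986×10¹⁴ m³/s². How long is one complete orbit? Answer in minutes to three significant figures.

T ≈ 617 minutes

r_p = 6371 + 889.7 = 7260.7 km = 7.2607×10⁶ m.
r_a = 6371 + 34360 = 40731 km = 4.0731×10⁷ m.
Semi-major axis a = (r_p + r_a)/2 = (7260.7 + 40731)/2 = 23996 km = 2.400×10⁷ m.
By Kepler's third law T = 2π√(a³/μ) = 2π × 5.888×10³ = 3.699×10⁴ s.
= 616.5 minutes.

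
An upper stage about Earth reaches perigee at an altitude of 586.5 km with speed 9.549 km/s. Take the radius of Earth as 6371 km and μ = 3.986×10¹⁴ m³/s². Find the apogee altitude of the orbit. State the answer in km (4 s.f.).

apogee altitude ≈ 20740 km

r_p = 6371 + 586.5 = 6957.5 km = 6.958×10⁶ m.
Specific energy ε = v²/2 − μ/r = -1.170×10⁷ J/kg, so a = −μ/(2ε) = 1.704×10⁷ m.
The apsides satisfy r_p + r_a = 2a, so the apogee radius is 2a − r_p = 2.711×10⁷ m = 27114 km.
Apogee altitude = 27114 − 6371 = 20743 km.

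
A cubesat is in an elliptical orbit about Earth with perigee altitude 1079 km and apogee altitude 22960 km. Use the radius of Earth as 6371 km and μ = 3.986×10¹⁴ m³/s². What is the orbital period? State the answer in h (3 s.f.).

r_p = 6371 + 1079 = 7450.0 km = 7.4500×10⁶ m.
r_a = 6371 + 22960 = 29331 km = 2.9331×10⁷ m.
Semi-major axis a = (r_p + r_a)/2 = (7450.0 + 29331)/2 = 18390 km = 1.839×10⁷ m.
By Kepler's third law T = 2π√(a³/μ) = 2π × 3.950×10³ = 2.482×10⁴ s.
= 6.894 h.

T ≈ 6.89 h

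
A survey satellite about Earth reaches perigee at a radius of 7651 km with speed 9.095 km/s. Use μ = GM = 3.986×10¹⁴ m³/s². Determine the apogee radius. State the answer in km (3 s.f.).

r_p = 7.651×10⁶ m.
Specific energy ε = v²/2 − μ/r = -1.074×10⁷ J/kg, so a = −μ/(2ε) = 1.856×10⁷ m.
The apsides satisfy r_p + r_a = 2a, so the apogee radius is 2a − r_p = 2.947×10⁷ m = 29469 km.

apogee radius ≈ 29500 km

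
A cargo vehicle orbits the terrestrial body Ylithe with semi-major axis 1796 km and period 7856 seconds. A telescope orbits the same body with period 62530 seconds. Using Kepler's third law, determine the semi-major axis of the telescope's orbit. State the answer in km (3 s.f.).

Kepler's third law: a³ ∝ T², so a₂ = a₁ (T₂/T₁)^(2/3).
T₂/T₁ = 7.960, (T₂/T₁)^(2/3) = 3.986.
a₂ = 1796 × 3.986 = 7160 km.

a₂ ≈ 7160 km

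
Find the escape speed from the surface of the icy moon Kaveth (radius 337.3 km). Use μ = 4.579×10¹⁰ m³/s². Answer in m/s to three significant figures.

v_esc ≈ 521 m/s

r = R = 3.373×10⁵ m.
Escape speed v_esc = √(2μ/r) = √(2 × 4.579×10¹⁰ / 3.373×10⁵) = √(2.715×10⁵) = 521.1 m/s.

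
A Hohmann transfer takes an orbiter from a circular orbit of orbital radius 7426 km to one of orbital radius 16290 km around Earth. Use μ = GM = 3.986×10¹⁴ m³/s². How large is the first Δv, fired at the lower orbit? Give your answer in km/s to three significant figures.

r₁ = 7426 km = 7.426×10⁶ m.
r₂ = 16290 km = 1.629×10⁷ m.
Transfer ellipse a_t = (r₁ + r₂)/2 = 1.186×10⁷ m.
At r₁: circular v_c1 = √(μ/r₁) = 7326 m/s; transfer-perigee v_p = √[μ(2/r₁ − 1/a_t)] = 8587 m/s.
Δv₁ = v_p − v_c1 = 1261 m/s.
= 1.261 km/s.

Δv ≈ 1.26 km/s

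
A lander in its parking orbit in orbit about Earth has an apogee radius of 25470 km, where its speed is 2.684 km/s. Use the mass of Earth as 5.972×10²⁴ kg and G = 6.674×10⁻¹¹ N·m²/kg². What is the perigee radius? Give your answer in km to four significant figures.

perigee radius ≈ 7615 km

μ = GM = 6.674×10⁻¹¹ × 5.972×10²⁴ = 3.986×10¹⁴ m³/s².
r_a = 2.547×10⁷ m.
Specific energy ε = v²/2 − μ/r = -1.205×10⁷ J/kg, so a = −μ/(2ε) = 1.654×10⁷ m.
The apsides satisfy r_p + r_a = 2a, so the perigee radius is 2a − r_a = 7.615×10⁶ m = 7615.4 km.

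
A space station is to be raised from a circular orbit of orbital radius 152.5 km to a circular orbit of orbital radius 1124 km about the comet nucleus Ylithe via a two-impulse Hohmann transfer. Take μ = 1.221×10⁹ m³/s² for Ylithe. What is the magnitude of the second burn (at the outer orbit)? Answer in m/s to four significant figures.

r₁ = 152.5 km = 1.525×10⁵ m.
r₂ = 1124 km = 1.124×10⁶ m.
Transfer ellipse a_t = (r₁ + r₂)/2 = 6.382×10⁵ m.
At r₁: circular v_c1 = √(μ/r₁) = 89.48 m/s; transfer-periapsis v_p = √[μ(2/r₁ − 1/a_t)] = 118.7 m/s.
At r₂: circular v_c2 = √(μ/r₂) = 32.96 m/s; transfer-apoapsis v_a = √[μ(2/r₂ − 1/a_t)] = 16.11 m/s.
Δv₂ = v_c2 − v_a = 16.85 m/s.

Δv ≈ 16.85 m/s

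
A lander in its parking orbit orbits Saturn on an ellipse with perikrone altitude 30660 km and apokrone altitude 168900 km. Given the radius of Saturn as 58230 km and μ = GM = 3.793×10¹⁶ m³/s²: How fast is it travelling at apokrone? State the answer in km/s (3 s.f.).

v ≈ 9.69 km/s

r_p = 58230 + 30660 = 88890 km = 8.8890×10⁷ m.
r_a = 58230 + 168900 = 227130 km = 2.2713×10⁸ m.
Semi-major axis a = (r_p + r_a)/2 = 1.5801×10⁵ km = 1.580×10⁸ m.
Vis-viva: v² = μ(2/r − 1/a) = 3.793×10¹⁶ × (8.806×10⁻⁹ − 6.329×10⁻⁹) = 9.395×10⁷ m²/s².
v = 9693 m/s = 9.693 km/s.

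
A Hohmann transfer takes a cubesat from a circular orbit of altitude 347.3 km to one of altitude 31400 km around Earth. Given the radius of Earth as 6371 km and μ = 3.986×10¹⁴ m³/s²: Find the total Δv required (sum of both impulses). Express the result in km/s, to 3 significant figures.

Δv_total ≈ 3.80 km/s

r₁ = 6371 + 347.3 = 6718.3 km = 6.7183×10⁶ m.
r₂ = 6371 + 31400 = 37771 km = 3.7771×10⁷ m.
Transfer ellipse a_t = (r₁ + r₂)/2 = 2.224×10⁷ m.
At r₁: circular v_c1 = √(μ/r₁) = 7703 m/s; transfer-perigee v_p = √[μ(2/r₁ − 1/a_t)] = 10040 m/s.
Δv₁ = v_p − v_c1 = 2334 m/s.
At r₂: circular v_c2 = √(μ/r₂) = 3249 m/s; transfer-apogee v_a = √[μ(2/r₂ − 1/a_t)] = 1785 m/s.
Δv₂ = v_c2 − v_a = 1463 m/s.
Total Δv = Δv₁ + Δv₂ = 3798 m/s = 3.798 km/s.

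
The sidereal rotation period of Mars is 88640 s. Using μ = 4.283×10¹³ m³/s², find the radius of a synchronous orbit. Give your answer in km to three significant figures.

r_sync ≈ 20400 km

A synchronous orbit has period T, so by Kepler's third law a = (μT²/4π²)^(1/3).
μT²/4π² = 4.283×10¹³ × (8.864×10⁴)² / 39.48 = 8.524×10²¹ m³.
a = 2.043×10⁷ m = 20428 km.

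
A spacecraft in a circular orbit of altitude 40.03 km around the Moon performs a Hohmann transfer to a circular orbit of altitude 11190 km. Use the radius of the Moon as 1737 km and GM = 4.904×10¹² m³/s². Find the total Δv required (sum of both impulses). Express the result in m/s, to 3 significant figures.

Δv_total ≈ 855 m/s

r₁ = 1737 + 40.03 = 1777.0 km = 1.7770×10⁶ m.
r₂ = 1737 + 11190 = 12927 km = 1.2927×10⁷ m.
Transfer ellipse a_t = (r₁ + r₂)/2 = 7.352×10⁶ m.
At r₁: circular v_c1 = √(μ/r₁) = 1661 m/s; transfer-perilune v_p = √[μ(2/r₁ − 1/a_t)] = 2203 m/s.
Δv₁ = v_p − v_c1 = 541.6 m/s.
At r₂: circular v_c2 = √(μ/r₂) = 615.9 m/s; transfer-apolune v_a = √[μ(2/r₂ − 1/a_t)] = 302.8 m/s.
Δv₂ = v_c2 − v_a = 313.1 m/s.
Total Δv = Δv₁ + Δv₂ = 854.7 m/s.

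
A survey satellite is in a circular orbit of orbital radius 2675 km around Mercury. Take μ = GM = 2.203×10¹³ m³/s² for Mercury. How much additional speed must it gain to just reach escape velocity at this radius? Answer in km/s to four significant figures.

r = 2675 km = 2.675×10⁶ m.
Circular speed v_c = √(μ/r) = 2870 m/s.
Escape speed v_esc = √(2μ/r) = √2 × v_c = 4058 m/s.
Δv = v_esc − v_c = 1189 m/s = 1.189 km/s.

Δv ≈ 1.189 km/s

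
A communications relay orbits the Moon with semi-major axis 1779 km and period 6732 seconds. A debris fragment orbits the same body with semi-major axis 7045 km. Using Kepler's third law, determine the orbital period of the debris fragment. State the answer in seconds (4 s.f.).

Kepler's third law: T² ∝ a³, so T₂ = T₁ (a₂/a₁)^(3/2).
a₂/a₁ = 3.960, (a₂/a₁)^(3/2) = 7.881.
T₂ = 6732 × 7.881 = 53050 seconds.

T₂ ≈ 53050 seconds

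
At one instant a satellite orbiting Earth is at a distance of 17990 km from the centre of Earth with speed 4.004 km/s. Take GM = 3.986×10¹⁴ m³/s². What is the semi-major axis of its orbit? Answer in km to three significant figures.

a ≈ 14100 km

r = 1.799×10⁷ m.
Vis-viva rearranged: 1/a = 2/r − v²/μ = 1.112×10⁻⁷ − 4.022×10⁻⁸ = 7.095×10⁻⁸ m⁻¹.
a = 1.409×10⁷ m = 14094 km.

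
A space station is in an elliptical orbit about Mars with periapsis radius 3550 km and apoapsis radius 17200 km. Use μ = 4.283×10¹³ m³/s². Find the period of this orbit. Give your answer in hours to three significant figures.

T ≈ 8.91 hours

Semi-major axis a = (r_p + r_a)/2 = (3550.0 + 17200)/2 = 10375 km = 1.038×10⁷ m.
By Kepler's third law T = 2π√(a³/μ) = 2π × 5.106×10³ = 3.208×10⁴ s.
= 8.912 hours.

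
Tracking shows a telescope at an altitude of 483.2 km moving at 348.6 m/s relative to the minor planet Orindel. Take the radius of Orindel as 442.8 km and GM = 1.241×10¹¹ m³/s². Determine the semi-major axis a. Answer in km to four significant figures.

a ≈ 847.0 km

r = 442.8 + 483.2 = 926.00 km = 9.260×10⁵ m.
Vis-viva rearranged: 1/a = 2/r − v²/μ = 2.160×10⁻⁶ − 9.792×10⁻⁷ = 1.181×10⁻⁶ m⁻¹.
a = 8.470×10⁵ m = 847.03 km.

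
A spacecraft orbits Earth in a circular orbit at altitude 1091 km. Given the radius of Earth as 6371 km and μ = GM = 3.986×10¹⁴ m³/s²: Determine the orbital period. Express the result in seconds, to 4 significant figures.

r = 6371 + 1091 = 7462.0 km = 7.4620×10⁶ m.
Kepler's third law: T = 2π√(r³/μ) = 2π√((7.462×10⁶)³ / 3.986×10¹⁴).
r³/μ = 1.042×10⁶ s², so T = 2π × 1.021×10³ = 6.415×10³ s.

T ≈ 6415 seconds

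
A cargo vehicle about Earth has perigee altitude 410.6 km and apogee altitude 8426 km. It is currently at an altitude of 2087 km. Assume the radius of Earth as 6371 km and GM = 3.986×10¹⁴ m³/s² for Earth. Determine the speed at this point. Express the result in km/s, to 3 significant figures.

v ≈ 7.57 km/s

r_p = 6371 + 410.6 = 6781.6 km = 6.7816×10⁶ m.
r_a = 6371 + 8426 = 14797 km = 1.4797×10⁷ m.
r = 6371 + 2087 = 8458.0 km = 8.458×10⁶ m.
Semi-major axis a = (r_p + r_a)/2 = 10789 km = 1.079×10⁷ m.
Vis-viva: v² = μ(2/r − 1/a) = 3.986×10¹⁴ × (2.365×10⁻⁷ − 9.268×10⁻⁸) = 5.731×10⁷ m²/s².
v = 7570 m/s = 7.570 km/s.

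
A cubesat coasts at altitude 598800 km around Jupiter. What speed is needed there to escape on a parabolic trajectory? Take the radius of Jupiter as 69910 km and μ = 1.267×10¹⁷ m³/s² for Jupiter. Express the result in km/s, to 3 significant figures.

v_esc ≈ 19.5 km/s

r = 69910 + 598800 = 668710 km = 6.6871×10⁸ m.
Escape speed v_esc = √(2μ/r) = √(2 × 1.267×10¹⁷ / 6.687×10⁸) = √(3.789×10⁸) = 19470 m/s.
= 19.47 km/s.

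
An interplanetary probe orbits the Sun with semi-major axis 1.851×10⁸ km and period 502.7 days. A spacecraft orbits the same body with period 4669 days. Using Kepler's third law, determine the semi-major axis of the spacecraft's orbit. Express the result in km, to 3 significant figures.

Kepler's third law: a³ ∝ T², so a₂ = a₁ (T₂/T₁)^(2/3).
T₂/T₁ = 9.288, (T₂/T₁)^(2/3) = 4.419.
a₂ = 1.851×10⁸ × 4.419 = 8.179×10⁸ km.

a₂ ≈ 8.18×10⁸ km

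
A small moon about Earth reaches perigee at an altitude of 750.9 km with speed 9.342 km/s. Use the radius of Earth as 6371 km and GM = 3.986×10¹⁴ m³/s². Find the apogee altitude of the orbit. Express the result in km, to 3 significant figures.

apogee altitude ≈ 18800 km

r_p = 6371 + 750.9 = 7121.9 km = 7.122×10⁶ m.
Specific energy ε = v²/2 − μ/r = -1.233×10⁷ J/kg, so a = −μ/(2ε) = 1.616×10⁷ m.
The apsides satisfy r_p + r_a = 2a, so the apogee radius is 2a − r_p = 2.520×10⁷ m = 25201 km.
Apogee altitude = 25201 − 6371 = 18830 km.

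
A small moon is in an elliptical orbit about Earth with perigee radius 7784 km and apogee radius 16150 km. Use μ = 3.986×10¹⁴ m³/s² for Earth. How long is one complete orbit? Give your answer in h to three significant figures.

Semi-major axis a = (r_p + r_a)/2 = (7784.0 + 16150)/2 = 11967 km = 1.197×10⁷ m.
By Kepler's third law T = 2π√(a³/μ) = 2π × 2.074×10³ = 1.303×10⁴ s.
= 3.619 h.

T ≈ 3.62 h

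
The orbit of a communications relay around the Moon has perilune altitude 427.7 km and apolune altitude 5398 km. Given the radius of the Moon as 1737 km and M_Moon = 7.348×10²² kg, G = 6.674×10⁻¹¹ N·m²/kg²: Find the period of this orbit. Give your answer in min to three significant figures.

μ = GM = 6.674×10⁻¹¹ × 7.348×10²² = 4.904×10¹² m³/s².
r_p = 1737 + 427.7 = 2164.7 km = 2.1647×10⁶ m.
r_a = 1737 + 5398 = 7135.0 km = 7.1350×10⁶ m.
Semi-major axis a = (r_p + r_a)/2 = (2164.7 + 7135.0)/2 = 4649.9 km = 4.650×10⁶ m.
By Kepler's third law T = 2π√(a³/μ) = 2π × 4.528×10³ = 2.845×10⁴ s.
= 474.1 min.

T ≈ 474 min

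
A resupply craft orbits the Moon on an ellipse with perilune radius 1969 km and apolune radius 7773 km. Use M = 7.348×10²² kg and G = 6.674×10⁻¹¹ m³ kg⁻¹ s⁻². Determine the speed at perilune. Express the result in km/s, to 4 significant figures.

v ≈ 1.994 km/s

μ = GM = 6.674×10⁻¹¹ × 7.348×10²² = 4.904×10¹² m³/s².
Semi-major axis a = (r_p + r_a)/2 = 4871.0 km = 4.871×10⁶ m.
Vis-viva: v² = μ(2/r − 1/a) = 4.904×10¹² × (1.016×10⁻⁶ − 2.053×10⁻⁷) = 3.974×10⁶ m²/s².
v = 1994 m/s = 1.994 km/s.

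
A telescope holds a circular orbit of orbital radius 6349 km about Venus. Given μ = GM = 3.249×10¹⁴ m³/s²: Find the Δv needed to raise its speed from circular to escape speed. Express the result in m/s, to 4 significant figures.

Δv ≈ 2963 m/s

r = 6349 km = 6.349×10⁶ m.
Circular speed v_c = √(μ/r) = 7154 m/s.
Escape speed v_esc = √(2μ/r) = √2 × v_c = 10120 m/s.
Δv = v_esc − v_c = 2963 m/s.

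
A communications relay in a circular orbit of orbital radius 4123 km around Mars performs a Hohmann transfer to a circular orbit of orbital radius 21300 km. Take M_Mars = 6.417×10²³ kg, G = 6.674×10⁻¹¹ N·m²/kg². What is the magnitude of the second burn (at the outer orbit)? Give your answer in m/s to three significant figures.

μ = GM = 6.674×10⁻¹¹ × 6.417×10²³ = 4.283×10¹³ m³/s².
r₁ = 4123 km = 4.123×10⁶ m.
r₂ = 21300 km = 2.130×10⁷ m.
Transfer ellipse a_t = (r₁ + r₂)/2 = 1.271×10⁷ m.
At r₁: circular v_c1 = √(μ/r₁) = 3223 m/s; transfer-periapsis v_p = √[μ(2/r₁ − 1/a_t)] = 4172 m/s.
At r₂: circular v_c2 = √(μ/r₂) = 1418 m/s; transfer-apoapsis v_a = √[μ(2/r₂ − 1/a_t)] = 807.6 m/s.
Δv₂ = v_c2 − v_a = 610.4 m/s.

Δv ≈ 610 m/s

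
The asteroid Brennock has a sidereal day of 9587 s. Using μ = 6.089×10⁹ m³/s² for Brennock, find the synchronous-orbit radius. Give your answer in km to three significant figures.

r_sync ≈ 242 km

A synchronous orbit has period T, so by Kepler's third law a = (μT²/4π²)^(1/3).
μT²/4π² = 6.089×10⁹ × (9.587×10³)² / 39.48 = 1.418×10¹⁶ m³.
a = 2.420×10⁵ m = 242.02 km.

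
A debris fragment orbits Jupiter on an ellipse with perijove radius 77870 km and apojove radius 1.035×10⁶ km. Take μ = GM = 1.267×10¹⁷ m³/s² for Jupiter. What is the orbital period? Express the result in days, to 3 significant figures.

T ≈ 2.68 days

Semi-major axis a = (r_p + r_a)/2 = (77870 + 1.0350×10⁶)/2 = 5.5644×10⁵ km = 5.564×10⁸ m.
By Kepler's third law T = 2π√(a³/μ) = 2π × 3.688×10⁴ = 2.317×10⁵ s.
= 2.682 days.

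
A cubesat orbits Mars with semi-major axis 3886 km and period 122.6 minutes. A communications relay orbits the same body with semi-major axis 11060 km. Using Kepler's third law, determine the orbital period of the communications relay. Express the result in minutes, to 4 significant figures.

T₂ ≈ 588.7 minutes

Kepler's third law: T² ∝ a³, so T₂ = T₁ (a₂/a₁)^(3/2).
a₂/a₁ = 2.846, (a₂/a₁)^(3/2) = 4.802.
T₂ = 122.6 × 4.802 = 588.7 minutes.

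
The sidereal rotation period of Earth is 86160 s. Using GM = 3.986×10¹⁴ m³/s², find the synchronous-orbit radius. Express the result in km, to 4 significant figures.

A synchronous orbit has period T, so by Kepler's third law a = (μT²/4π²)^(1/3).
μT²/4π² = 3.986×10¹⁴ × (8.616×10⁴)² / 39.48 = 7.495×10²² m³.
a = 4.216×10⁷ m = 42163 km.

r_sync ≈ 42160 km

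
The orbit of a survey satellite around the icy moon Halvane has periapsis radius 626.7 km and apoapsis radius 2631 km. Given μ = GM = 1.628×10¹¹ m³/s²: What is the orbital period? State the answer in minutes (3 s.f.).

Semi-major axis a = (r_p + r_a)/2 = (626.70 + 2631.0)/2 = 1628.8 km = 1.629×10⁶ m.
By Kepler's third law T = 2π√(a³/μ) = 2π × 5.152×10³ = 3.237×10⁴ s.
= 539.5 minutes.

T ≈ 540 minutes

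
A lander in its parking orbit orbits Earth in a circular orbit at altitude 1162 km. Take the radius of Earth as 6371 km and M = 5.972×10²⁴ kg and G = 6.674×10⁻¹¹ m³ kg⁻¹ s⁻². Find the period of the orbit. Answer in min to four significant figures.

μ = GM = 6.674×10⁻¹¹ × 5.972×10²⁴ = 3.986×10¹⁴ m³/s².
r = 6371 + 1162 = 7533.0 km = 7.5330×10⁶ m.
Kepler's third law: T = 2π√(r³/μ) = 2π√((7.533×10⁶)³ / 3.986×10¹⁴).
r³/μ = 1.073×10⁶ s², so T = 2π × 1.036×10³ = 6.507×10³ s.
Converting: 6.507×10³ s ÷ 60.00 = 108.4 min.

T ≈ 108.4 min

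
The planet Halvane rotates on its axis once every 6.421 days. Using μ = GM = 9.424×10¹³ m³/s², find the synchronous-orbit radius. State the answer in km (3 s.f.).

r_sync ≈ 90200 km

T = 6.421 days = 5.548×10⁵ s.
A synchronous orbit has period T, so by Kepler's third law a = (μT²/4π²)^(1/3).
μT²/4π² = 9.424×10¹³ × (5.548×10⁵)² / 39.48 = 7.347×10²³ m³.
a = 9.023×10⁷ m = 90234 km.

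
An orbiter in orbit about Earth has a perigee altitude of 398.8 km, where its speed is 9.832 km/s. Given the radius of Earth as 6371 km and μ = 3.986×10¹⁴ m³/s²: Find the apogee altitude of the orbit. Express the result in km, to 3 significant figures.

r_p = 6371 + 398.8 = 6769.8 km = 6.770×10⁶ m.
Specific energy ε = v²/2 − μ/r = -1.055×10⁷ J/kg, so a = −μ/(2ε) = 1.890×10⁷ m.
The apsides satisfy r_p + r_a = 2a, so the apogee radius is 2a − r_p = 3.103×10⁷ m = 31030 km.
Apogee altitude = 31030 − 6371 = 24659 km.

apogee altitude ≈ 24700 km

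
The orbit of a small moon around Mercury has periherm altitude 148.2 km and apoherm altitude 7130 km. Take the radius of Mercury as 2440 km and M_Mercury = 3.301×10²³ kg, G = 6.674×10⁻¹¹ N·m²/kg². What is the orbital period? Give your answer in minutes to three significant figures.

T ≈ 334 minutes

μ = GM = 6.674×10⁻¹¹ × 3.301×10²³ = 2.203×10¹³ m³/s².
r_p = 2440 + 148.2 = 2588.2 km = 2.5882×10⁶ m.
r_a = 2440 + 7130 = 9570.0 km = 9.5700×10⁶ m.
Semi-major axis a = (r_p + r_a)/2 = (2588.2 + 9570.0)/2 = 6079.1 km = 6.079×10⁶ m.
By Kepler's third law T = 2π√(a³/μ) = 2π × 3.193×10³ = 2.006×10⁴ s.
= 334.4 minutes.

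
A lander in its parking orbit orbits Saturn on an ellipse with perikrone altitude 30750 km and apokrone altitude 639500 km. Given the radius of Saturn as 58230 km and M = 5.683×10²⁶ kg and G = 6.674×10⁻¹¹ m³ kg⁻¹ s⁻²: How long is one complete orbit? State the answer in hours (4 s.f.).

T ≈ 69.92 hours

μ = GM = 6.674×10⁻¹¹ × 5.683×10²⁶ = 3.793×10¹⁶ m³/s².
r_p = 58230 + 30750 = 88980 km = 8.8980×10⁷ m.
r_a = 58230 + 639500 = 697730 km = 6.9773×10⁸ m.
Semi-major axis a = (r_p + r_a)/2 = (88980 + 6.9773×10⁵)/2 = 3.9336×10⁵ km = 3.934×10⁸ m.
By Kepler's third law T = 2π√(a³/μ) = 2π × 4.006×10⁴ = 2.517×10⁵ s.
= 69.92 hours.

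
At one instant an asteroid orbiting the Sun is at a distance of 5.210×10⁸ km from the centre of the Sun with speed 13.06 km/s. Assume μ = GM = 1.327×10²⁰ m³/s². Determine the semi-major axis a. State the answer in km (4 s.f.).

a ≈ 3.916×10⁸ km

r = 5.210×10¹¹ m.
Vis-viva rearranged: 1/a = 2/r − v²/μ = 3.839×10⁻¹² − 1.285×10⁻¹² = 2.553×10⁻¹² m⁻¹.
a = 3.916×10¹¹ m = 3.9163×10⁸ km.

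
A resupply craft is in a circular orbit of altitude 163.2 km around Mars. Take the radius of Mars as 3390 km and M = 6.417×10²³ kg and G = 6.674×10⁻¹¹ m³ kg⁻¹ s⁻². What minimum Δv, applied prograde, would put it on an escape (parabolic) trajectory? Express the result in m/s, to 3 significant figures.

Δv ≈ 1440 m/s

μ = GM = 6.674×10⁻¹¹ × 6.417×10²³ = 4.283×10¹³ m³/s².
r = 3390 + 163.2 = 3553.2 km = 3.5532×10⁶ m.
Circular speed v_c = √(μ/r) = 3472 m/s.
Escape speed v_esc = √(2μ/r) = √2 × v_c = 4910 m/s.
Δv = v_esc − v_c = 1438 m/s.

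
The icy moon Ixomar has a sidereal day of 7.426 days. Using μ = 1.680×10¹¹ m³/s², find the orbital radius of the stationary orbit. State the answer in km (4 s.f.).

T = 7.426 days = 6.416×10⁵ s.
A synchronous orbit has period T, so by Kepler's third law a = (μT²/4π²)^(1/3).
μT²/4π² = 1.680×10¹¹ × (6.416×10⁵)² / 39.48 = 1.752×10²¹ m³.
a = 1.205×10⁷ m = 12055 km.

r_sync ≈ 12050 km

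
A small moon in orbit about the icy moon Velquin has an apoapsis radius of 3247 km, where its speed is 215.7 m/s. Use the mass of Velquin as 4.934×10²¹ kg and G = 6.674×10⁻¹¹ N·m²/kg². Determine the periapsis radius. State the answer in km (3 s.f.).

μ = GM = 6.674×10⁻¹¹ × 4.934×10²¹ = 3.293×10¹¹ m³/s².
r_a = 3.247×10⁶ m.
Specific energy ε = v²/2 − μ/r = -7.815×10⁴ J/kg, so a = −μ/(2ε) = 2.107×10⁶ m.
The apsides satisfy r_p + r_a = 2a, so the periapsis radius is 2a − r_a = 9.665×10⁵ m = 966.52 km.

periapsis radius ≈ 967 km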